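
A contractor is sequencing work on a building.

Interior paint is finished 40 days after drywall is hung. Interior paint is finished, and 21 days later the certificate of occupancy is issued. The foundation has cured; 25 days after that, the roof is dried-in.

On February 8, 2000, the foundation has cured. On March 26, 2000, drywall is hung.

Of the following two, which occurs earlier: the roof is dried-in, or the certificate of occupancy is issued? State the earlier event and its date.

The foundation has cured: Feb 8, 2000.
The roof is dried-in: Feb 8, 2000 + 25 days = Mar 4, 2000.
Drywall is hung: Mar 26, 2000.
Interior paint is finished: Mar 26, 2000 + 40 days = May 5, 2000.
The certificate of occupancy is issued: May 5, 2000 + 21 days = May 26, 2000.
Comparing: the roof is dried-in on Mar 4, 2000 vs the certificate of occupancy is issued on May 26, 2000. Earlier: the roof is dried-in.

The roof is dried-in — March 4, 2000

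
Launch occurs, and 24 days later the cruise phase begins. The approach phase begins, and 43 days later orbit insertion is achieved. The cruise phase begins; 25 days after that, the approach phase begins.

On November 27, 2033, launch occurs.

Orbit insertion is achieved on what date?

Launch occurs: Nov 27, 2033.
The cruise phase begins: Nov 27, 2033 + 24 days = Dec 21, 2033.
The approach phase begins: Dec 21, 2033 + 25 days = Jan 15, 2034.
Orbit insertion is achieved: Jan 15, 2034 + 43 days = Feb 27, 2034.

February 27, 2034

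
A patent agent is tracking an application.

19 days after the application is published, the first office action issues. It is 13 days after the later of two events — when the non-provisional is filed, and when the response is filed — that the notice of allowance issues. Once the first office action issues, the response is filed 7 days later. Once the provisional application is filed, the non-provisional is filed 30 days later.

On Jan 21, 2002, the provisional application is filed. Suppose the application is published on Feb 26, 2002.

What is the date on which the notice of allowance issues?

Apr 6, 2002

The provisional application is filed: Jan 21, 2002.
The non-provisional is filed: Jan 21, 2002 + 30 days = Feb 20, 2002.
The application is published: Feb 26, 2002.
The first office action issues: Feb 26, 2002 + 19 days = Mar 17, 2002.
The response is filed: Mar 17, 2002 + 7 days = Mar 24, 2002.
Both prerequisites met — the non-provisional is filed (Feb 20, 2002), the response is filed (Mar 24, 2002); the later is Mar 24, 2002.
The notice of allowance issues: Mar 24, 2002 + 13 days = Apr 6, 2002.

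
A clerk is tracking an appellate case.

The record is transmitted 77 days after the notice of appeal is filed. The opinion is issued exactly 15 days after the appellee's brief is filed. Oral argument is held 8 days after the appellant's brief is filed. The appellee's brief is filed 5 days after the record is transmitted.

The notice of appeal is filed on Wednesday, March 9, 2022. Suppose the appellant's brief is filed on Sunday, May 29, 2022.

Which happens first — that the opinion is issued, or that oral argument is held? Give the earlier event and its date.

Oral argument is held — Monday, June 6, 2022

The notice of appeal is filed: Mar 9, 2022.
The record is transmitted: Mar 9, 2022 + 77 days = May 25, 2022.
The appellee's brief is filed: May 25, 2022 + 5 days = May 30, 2022.
The opinion is issued: May 30, 2022 + 15 days = Jun 14, 2022.
The appellant's brief is filed: May 29, 2022.
Oral argument is held: May 29, 2022 + 8 days = Jun 6, 2022.
Comparing: the opinion is issued on Jun 14, 2022 vs oral argument is held on Jun 6, 2022. Earlier: oral argument is held.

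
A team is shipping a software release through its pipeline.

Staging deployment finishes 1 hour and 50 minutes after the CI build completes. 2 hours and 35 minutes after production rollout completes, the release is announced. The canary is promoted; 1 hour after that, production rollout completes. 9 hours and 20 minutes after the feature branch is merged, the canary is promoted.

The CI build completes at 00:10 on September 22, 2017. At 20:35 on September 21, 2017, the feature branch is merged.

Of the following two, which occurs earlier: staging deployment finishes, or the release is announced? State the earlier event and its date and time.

The CI build completes: 00:10 Sep 22, 2017.
Staging deployment finishes: 00:10 Sep 22, 2017 + 1h50m = 02:00 Sep 22, 2017.
The feature branch is merged: 20:35 Sep 21, 2017.
The canary is promoted: 20:35 Sep 21, 2017 + 9h20m = 05:55 Sep 22, 2017.
Production rollout completes: 05:55 Sep 22, 2017 + 1h = 06:55 Sep 22, 2017.
The release is announced: 06:55 Sep 22, 2017 + 2h35m = 09:30 Sep 22, 2017.
Comparing: staging deployment finishes at 02:00 Sep 22, 2017 vs the release is announced at 09:30 Sep 22, 2017. Earlier: staging deployment finishes.

Staging deployment finishes — 02:00 on September 22, 2017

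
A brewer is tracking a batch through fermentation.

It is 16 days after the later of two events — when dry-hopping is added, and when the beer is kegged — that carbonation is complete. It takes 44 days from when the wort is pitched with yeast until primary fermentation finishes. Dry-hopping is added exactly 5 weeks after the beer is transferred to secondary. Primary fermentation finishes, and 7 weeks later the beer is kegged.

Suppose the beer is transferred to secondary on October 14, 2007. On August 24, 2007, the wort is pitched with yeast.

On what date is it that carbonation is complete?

The beer is transferred to secondary: Oct 14, 2007.
Dry-hopping is added: Oct 14, 2007 + 5 weeks = Nov 18, 2007.
The wort is pitched with yeast: Aug 24, 2007.
Primary fermentation finishes: Aug 24, 2007 + 44 days = Oct 7, 2007.
The beer is kegged: Oct 7, 2007 + 7 weeks = Nov 25, 2007.
Both prerequisites met — dry-hopping is added (Nov 18, 2007), the beer is kegged (Nov 25, 2007); the later is Nov 25, 2007.
Carbonation is complete: Nov 25, 2007 + 16 days = Dec 11, 2007.

December 11, 2007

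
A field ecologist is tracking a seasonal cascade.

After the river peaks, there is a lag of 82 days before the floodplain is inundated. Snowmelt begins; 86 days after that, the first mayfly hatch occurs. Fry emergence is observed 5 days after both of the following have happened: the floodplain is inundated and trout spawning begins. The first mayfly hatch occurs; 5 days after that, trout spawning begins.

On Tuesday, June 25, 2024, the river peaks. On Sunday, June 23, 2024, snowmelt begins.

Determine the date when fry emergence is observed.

Friday, September 27, 2024

The river peaks: Jun 25, 2024.
The floodplain is inundated: Jun 25, 2024 + 82 days = Sep 15, 2024.
Snowmelt begins: Jun 23, 2024.
The first mayfly hatch occurs: Jun 23, 2024 + 86 days = Sep 17, 2024.
Trout spawning begins: Sep 17, 2024 + 5 days = Sep 22, 2024.
Both prerequisites met — the floodplain is inundated (Sep 15, 2024), trout spawning begins (Sep 22, 2024); the later is Sep 22, 2024.
Fry emergence is observed: Sep 22, 2024 + 5 days = Sep 27, 2024.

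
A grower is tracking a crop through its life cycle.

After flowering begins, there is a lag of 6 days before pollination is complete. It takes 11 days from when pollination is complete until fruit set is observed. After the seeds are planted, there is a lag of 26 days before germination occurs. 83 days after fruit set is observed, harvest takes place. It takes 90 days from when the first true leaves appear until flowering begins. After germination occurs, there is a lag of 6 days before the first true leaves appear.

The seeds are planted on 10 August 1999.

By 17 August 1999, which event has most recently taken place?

The seeds are planted

The seeds are planted: Aug 10, 1999.
Germination occurs: Aug 10, 1999 + 26 days = Sep 5, 1999.
The first true leaves appear: Sep 5, 1999 + 6 days = Sep 11, 1999.
Flowering begins: Sep 11, 1999 + 90 days = Dec 10, 1999.
Pollination is complete: Dec 10, 1999 + 6 days = Dec 16, 1999.
Fruit set is observed: Dec 16, 1999 + 11 days = Dec 27, 1999.
Harvest takes place: Dec 27, 1999 + 83 days = Mar 19, 2000.
Aug 17, 1999 falls between when the seeds are planted (Aug 10, 1999) and when germination occurs (Sep 5, 1999).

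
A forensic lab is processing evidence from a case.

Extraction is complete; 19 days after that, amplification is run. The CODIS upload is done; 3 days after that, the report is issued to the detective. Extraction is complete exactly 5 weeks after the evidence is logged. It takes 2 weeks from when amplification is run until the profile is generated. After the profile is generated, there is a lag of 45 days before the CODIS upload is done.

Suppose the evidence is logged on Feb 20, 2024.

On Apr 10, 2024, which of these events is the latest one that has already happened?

Extraction is complete

The evidence is logged: Feb 20, 2024.
Extraction is complete: Feb 20, 2024 + 5 weeks = Mar 26, 2024.
Amplification is run: Mar 26, 2024 + 19 days = Apr 14, 2024.
The profile is generated: Apr 14, 2024 + 2 weeks = Apr 28, 2024.
The CODIS upload is done: Apr 28, 2024 + 45 days = Jun 12, 2024.
The report is issued to the detective: Jun 12, 2024 + 3 days = Jun 15, 2024.
Apr 10, 2024 falls between when extraction is complete (Mar 26, 2024) and when amplification is run (Apr 14, 2024).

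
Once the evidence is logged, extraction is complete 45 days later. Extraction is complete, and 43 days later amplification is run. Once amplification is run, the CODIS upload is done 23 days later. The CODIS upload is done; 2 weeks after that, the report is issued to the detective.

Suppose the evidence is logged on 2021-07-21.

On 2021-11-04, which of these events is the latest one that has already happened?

Amplification is run

The evidence is logged: Jul 21, 2021.
Extraction is complete: Jul 21, 2021 + 45 days = Sep 4, 2021.
Amplification is run: Sep 4, 2021 + 43 days = Oct 17, 2021.
The CODIS upload is done: Oct 17, 2021 + 23 days = Nov 9, 2021.
The report is issued to the detective: Nov 9, 2021 + 2 weeks = Nov 23, 2021.
Nov 4, 2021 falls between when amplification is run (Oct 17, 2021) and when the CODIS upload is done (Nov 9, 2021).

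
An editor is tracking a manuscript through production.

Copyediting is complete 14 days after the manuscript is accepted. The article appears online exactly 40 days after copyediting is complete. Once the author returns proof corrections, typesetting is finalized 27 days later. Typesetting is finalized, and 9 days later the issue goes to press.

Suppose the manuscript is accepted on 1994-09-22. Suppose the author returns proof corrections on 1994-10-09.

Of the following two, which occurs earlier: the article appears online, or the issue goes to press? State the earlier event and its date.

The issue goes to press — 1994-11-14

The manuscript is accepted: Sep 22, 1994.
Copyediting is complete: Sep 22, 1994 + 14 days = Oct 6, 1994.
The article appears online: Oct 6, 1994 + 40 days = Nov 15, 1994.
The author returns proof corrections: Oct 9, 1994.
Typesetting is finalized: Oct 9, 1994 + 27 days = Nov 5, 1994.
The issue goes to press: Nov 5, 1994 + 9 days = Nov 14, 1994.
Comparing: the article appears online on Nov 15, 1994 vs the issue goes to press on Nov 14, 1994. Earlier: the issue goes to press.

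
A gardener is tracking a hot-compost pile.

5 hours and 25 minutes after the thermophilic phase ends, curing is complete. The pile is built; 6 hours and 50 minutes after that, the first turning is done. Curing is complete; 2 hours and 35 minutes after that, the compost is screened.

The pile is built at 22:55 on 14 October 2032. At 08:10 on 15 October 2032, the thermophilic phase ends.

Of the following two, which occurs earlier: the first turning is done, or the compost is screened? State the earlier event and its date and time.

The first turning is done — 05:45 on 15 October 2032

The pile is built: 22:55 Oct 14, 2032.
The first turning is done: 22:55 Oct 14, 2032 + 6h50m = 05:45 Oct 15, 2032.
The thermophilic phase ends: 08:10 Oct 15, 2032.
Curing is complete: 08:10 Oct 15, 2032 + 5h25m = 13:35 Oct 15, 2032.
The compost is screened: 13:35 Oct 15, 2032 + 2h35m = 16:10 Oct 15, 2032.
Comparing: the first turning is done at 05:45 Oct 15, 2032 vs the compost is screened at 16:10 Oct 15, 2032. Earlier: the first turning is done.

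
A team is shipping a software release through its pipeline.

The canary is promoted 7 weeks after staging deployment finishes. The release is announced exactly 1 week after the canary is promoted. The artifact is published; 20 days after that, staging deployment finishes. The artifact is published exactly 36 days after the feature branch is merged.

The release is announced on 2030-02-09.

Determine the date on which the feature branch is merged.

The release is announced: Feb 9, 2030.
The canary is promoted: Feb 9, 2030 − 1 week = Feb 2, 2030.
Staging deployment finishes: Feb 2, 2030 − 7 weeks = Dec 15, 2029.
The artifact is published: Dec 15, 2029 − 20 days = Nov 25, 2029.
The feature branch is merged: Nov 25, 2029 − 36 days = Oct 20, 2029.

2029-10-20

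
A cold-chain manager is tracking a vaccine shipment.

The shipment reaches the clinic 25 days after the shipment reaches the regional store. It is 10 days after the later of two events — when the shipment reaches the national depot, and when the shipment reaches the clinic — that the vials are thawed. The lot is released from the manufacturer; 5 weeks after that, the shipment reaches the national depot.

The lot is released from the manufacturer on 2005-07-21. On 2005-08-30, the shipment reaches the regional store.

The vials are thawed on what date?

The lot is released from the manufacturer: Jul 21, 2005.
The shipment reaches the national depot: Jul 21, 2005 + 5 weeks = Aug 25, 2005.
The shipment reaches the regional store: Aug 30, 2005.
The shipment reaches the clinic: Aug 30, 2005 + 25 days = Sep 24, 2005.
Both prerequisites met — the shipment reaches the national depot (Aug 25, 2005), the shipment reaches the clinic (Sep 24, 2005); the later is Sep 24, 2005.
The vials are thawed: Sep 24, 2005 + 10 days = Oct 4, 2005.

2005-10-04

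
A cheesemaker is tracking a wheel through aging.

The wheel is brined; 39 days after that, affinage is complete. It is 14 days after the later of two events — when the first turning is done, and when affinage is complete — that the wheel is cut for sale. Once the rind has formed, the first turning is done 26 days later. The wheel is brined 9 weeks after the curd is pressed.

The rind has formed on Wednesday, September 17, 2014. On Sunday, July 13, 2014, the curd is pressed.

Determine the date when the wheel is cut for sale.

The rind has formed: Sep 17, 2014.
The first turning is done: Sep 17, 2014 + 26 days = Oct 13, 2014.
The curd is pressed: Jul 13, 2014.
The wheel is brined: Jul 13, 2014 + 9 weeks = Sep 14, 2014.
Affinage is complete: Sep 14, 2014 + 39 days = Oct 23, 2014.
Both prerequisites met — the first turning is done (Oct 13, 2014), affinage is complete (Oct 23, 2014); the later is Oct 23, 2014.
The wheel is cut for sale: Oct 23, 2014 + 14 days = Nov 6, 2014.

Thursday, November 6, 2014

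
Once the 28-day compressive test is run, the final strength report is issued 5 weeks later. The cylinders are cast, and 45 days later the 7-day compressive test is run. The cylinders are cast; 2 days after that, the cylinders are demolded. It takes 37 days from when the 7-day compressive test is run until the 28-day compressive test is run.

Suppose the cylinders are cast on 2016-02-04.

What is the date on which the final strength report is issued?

The cylinders are cast: Feb 4, 2016.
The 7-day compressive test is run: Feb 4, 2016 + 45 days = Mar 20, 2016.
The 28-day compressive test is run: Mar 20, 2016 + 37 days = Apr 26, 2016.
The final strength report is issued: Apr 26, 2016 + 5 weeks = May 31, 2016.

2016-05-31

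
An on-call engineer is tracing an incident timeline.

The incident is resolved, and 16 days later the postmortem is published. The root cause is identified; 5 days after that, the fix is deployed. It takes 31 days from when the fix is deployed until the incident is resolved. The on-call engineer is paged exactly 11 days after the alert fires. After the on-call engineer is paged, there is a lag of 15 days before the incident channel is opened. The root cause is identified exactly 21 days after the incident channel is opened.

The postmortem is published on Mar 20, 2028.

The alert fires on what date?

The postmortem is published: Mar 20, 2028.
The incident is resolved: Mar 20, 2028 − 16 days = Mar 4, 2028.
The fix is deployed: Mar 4, 2028 − 31 days = Feb 2, 2028.
The root cause is identified: Feb 2, 2028 − 5 days = Jan 28, 2028.
The incident channel is opened: Jan 28, 2028 − 21 days = Jan 7, 2028.
The on-call engineer is paged: Jan 7, 2028 − 15 days = Dec 23, 2027.
The alert fires: Dec 23, 2027 − 11 days = Dec 12, 2027.

Dec 12, 2027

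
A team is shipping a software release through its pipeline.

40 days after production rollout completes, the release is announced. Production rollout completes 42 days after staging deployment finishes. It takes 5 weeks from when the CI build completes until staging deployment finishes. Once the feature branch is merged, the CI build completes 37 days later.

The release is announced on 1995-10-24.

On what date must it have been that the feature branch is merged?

The release is announced: Oct 24, 1995.
Production rollout completes: Oct 24, 1995 − 40 days = Sep 14, 1995.
Staging deployment finishes: Sep 14, 1995 − 42 days = Aug 3, 1995.
The CI build completes: Aug 3, 1995 − 5 weeks = Jun 29, 1995.
The feature branch is merged: Jun 29, 1995 − 37 days = May 23, 1995.

1995-05-23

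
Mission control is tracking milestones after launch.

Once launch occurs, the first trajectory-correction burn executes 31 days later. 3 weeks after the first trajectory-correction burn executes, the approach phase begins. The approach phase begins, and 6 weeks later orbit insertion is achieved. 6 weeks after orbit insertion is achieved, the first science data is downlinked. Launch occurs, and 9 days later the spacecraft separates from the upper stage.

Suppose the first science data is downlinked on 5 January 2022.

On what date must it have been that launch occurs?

The first science data is downlinked: Jan 5, 2022.
Orbit insertion is achieved: Jan 5, 2022 − 6 weeks = Nov 24, 2021.
The approach phase begins: Nov 24, 2021 − 6 weeks = Oct 13, 2021.
The first trajectory-correction burn executes: Oct 13, 2021 − 3 weeks = Sep 22, 2021.
Launch occurs: Sep 22, 2021 − 31 days = Aug 22, 2021.

22 August 2021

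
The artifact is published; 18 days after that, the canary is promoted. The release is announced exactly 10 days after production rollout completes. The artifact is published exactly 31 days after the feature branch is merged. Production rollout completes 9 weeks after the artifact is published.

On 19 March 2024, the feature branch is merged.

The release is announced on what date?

1 July 2024

The feature branch is merged: Mar 19, 2024.
The artifact is published: Mar 19, 2024 + 31 days = Apr 19, 2024.
Production rollout completes: Apr 19, 2024 + 9 weeks = Jun 21, 2024.
The release is announced: Jun 21, 2024 + 10 days = Jul 1, 2024.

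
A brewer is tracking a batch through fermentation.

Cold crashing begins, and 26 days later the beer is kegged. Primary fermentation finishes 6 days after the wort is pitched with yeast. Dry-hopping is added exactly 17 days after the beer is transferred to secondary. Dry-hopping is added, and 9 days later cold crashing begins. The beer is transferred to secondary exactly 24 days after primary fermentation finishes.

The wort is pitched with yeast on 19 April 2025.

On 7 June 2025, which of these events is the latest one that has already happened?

The wort is pitched with yeast: Apr 19, 2025.
Primary fermentation finishes: Apr 19, 2025 + 6 days = Apr 25, 2025.
The beer is transferred to secondary: Apr 25, 2025 + 24 days = May 19, 2025.
Dry-hopping is added: May 19, 2025 + 17 days = Jun 5, 2025.
Cold crashing begins: Jun 5, 2025 + 9 days = Jun 14, 2025.
The beer is kegged: Jun 14, 2025 + 26 days = Jul 10, 2025.
Jun 7, 2025 falls between when dry-hopping is added (Jun 5, 2025) and when cold crashing begins (Jun 14, 2025).

Dry-hopping is added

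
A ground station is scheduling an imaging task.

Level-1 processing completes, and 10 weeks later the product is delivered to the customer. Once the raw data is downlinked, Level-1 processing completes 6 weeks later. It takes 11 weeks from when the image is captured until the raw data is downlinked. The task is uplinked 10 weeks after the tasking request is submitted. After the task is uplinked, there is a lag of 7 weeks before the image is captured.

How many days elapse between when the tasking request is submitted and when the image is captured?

Causal path: the tasking request is submitted → the task is uplinked → the image is captured.
Total delay along the path: 10 + 7 weeks = 17 weeks = 119 days.

119 days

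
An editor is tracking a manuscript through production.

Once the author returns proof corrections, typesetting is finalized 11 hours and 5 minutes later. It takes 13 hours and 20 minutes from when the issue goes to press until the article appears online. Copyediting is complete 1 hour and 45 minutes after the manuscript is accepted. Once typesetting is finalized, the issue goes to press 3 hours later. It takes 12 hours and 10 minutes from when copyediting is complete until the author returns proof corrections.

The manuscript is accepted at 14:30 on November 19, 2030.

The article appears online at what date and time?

The manuscript is accepted: 14:30 Nov 19, 2030.
Copyediting is complete: 14:30 Nov 19, 2030 + 1h45m = 16:15 Nov 19, 2030.
The author returns proof corrections: 16:15 Nov 19, 2030 + 12h10m = 04:25 Nov 20, 2030.
Typesetting is finalized: 04:25 Nov 20, 2030 + 11h05m = 15:30 Nov 20, 2030.
The issue goes to press: 15:30 Nov 20, 2030 + 3h = 18:30 Nov 20, 2030.
The article appears online: 18:30 Nov 20, 2030 + 13h20m = 07:50 Nov 21, 2030.

07:50 on November 21, 2030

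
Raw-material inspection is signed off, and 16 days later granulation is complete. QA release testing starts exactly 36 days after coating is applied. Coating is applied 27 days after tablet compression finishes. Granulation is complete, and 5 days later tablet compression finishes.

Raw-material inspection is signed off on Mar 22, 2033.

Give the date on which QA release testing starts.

Jun 14, 2033

Raw-material inspection is signed off: Mar 22, 2033.
Granulation is complete: Mar 22, 2033 + 16 days = Apr 7, 2033.
Tablet compression finishes: Apr 7, 2033 + 5 days = Apr 12, 2033.
Coating is applied: Apr 12, 2033 + 27 days = May 9, 2033.
QA release testing starts: May 9, 2033 + 36 days = Jun 14, 2033.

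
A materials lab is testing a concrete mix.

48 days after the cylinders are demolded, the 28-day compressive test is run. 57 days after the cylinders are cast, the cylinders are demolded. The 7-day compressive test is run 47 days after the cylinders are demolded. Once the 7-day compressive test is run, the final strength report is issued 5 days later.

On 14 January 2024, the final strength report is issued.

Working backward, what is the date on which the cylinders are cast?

The final strength report is issued: Jan 14, 2024.
The 7-day compressive test is run: Jan 14, 2024 − 5 days = Jan 9, 2024.
The cylinders are demolded: Jan 9, 2024 − 47 days = Nov 23, 2023.
The cylinders are cast: Nov 23, 2023 − 57 days = Sep 27, 2023.

27 September 2023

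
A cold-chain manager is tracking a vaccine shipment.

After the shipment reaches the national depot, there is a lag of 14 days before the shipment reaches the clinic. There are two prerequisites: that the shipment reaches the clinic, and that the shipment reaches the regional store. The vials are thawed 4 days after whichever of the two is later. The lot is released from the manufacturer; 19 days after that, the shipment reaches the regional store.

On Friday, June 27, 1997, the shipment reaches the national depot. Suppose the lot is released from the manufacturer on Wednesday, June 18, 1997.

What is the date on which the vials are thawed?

The shipment reaches the national depot: Jun 27, 1997.
The shipment reaches the clinic: Jun 27, 1997 + 14 days = Jul 11, 1997.
The lot is released from the manufacturer: Jun 18, 1997.
The shipment reaches the regional store: Jun 18, 1997 + 19 days = Jul 7, 1997.
Both prerequisites met — the shipment reaches the clinic (Jul 11, 1997), the shipment reaches the regional store (Jul 7, 1997); the later is Jul 11, 1997.
The vials are thawed: Jul 11, 1997 + 4 days = Jul 15, 1997.

Tuesday, July 15, 1997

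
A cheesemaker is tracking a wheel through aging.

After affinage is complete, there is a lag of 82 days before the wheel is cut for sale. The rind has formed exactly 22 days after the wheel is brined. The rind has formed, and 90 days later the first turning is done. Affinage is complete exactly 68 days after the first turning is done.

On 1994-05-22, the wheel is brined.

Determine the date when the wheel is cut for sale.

The wheel is brined: May 22, 1994.
The rind has formed: May 22, 1994 + 22 days = Jun 13, 1994.
The first turning is done: Jun 13, 1994 + 90 days = Sep 11, 1994.
Affinage is complete: Sep 11, 1994 + 68 days = Nov 18, 1994.
The wheel is cut for sale: Nov 18, 1994 + 82 days = Feb 8, 1995.

1995-02-08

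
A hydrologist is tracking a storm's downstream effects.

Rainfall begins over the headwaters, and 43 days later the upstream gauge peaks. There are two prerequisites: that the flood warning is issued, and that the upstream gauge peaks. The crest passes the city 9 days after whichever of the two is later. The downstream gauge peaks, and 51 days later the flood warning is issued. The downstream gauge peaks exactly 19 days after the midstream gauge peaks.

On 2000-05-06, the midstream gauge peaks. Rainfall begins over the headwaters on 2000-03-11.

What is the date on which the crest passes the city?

The midstream gauge peaks: May 6, 2000.
The downstream gauge peaks: May 6, 2000 + 19 days = May 25, 2000.
The flood warning is issued: May 25, 2000 + 51 days = Jul 15, 2000.
Rainfall begins over the headwaters: Mar 11, 2000.
The upstream gauge peaks: Mar 11, 2000 + 43 days = Apr 23, 2000.
Both prerequisites met — the flood warning is issued (Jul 15, 2000), the upstream gauge peaks (Apr 23, 2000); the later is Jul 15, 2000.
The crest passes the city: Jul 15, 2000 + 9 days = Jul 24, 2000.

2000-07-24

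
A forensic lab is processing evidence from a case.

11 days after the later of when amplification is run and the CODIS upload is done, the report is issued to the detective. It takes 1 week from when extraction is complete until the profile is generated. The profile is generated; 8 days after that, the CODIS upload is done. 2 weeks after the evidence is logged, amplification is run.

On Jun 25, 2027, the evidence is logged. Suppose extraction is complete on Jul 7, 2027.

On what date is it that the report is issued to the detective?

Aug 2, 2027

The evidence is logged: Jun 25, 2027.
Amplification is run: Jun 25, 2027 + 2 weeks = Jul 9, 2027.
Extraction is complete: Jul 7, 2027.
The profile is generated: Jul 7, 2027 + 1 week = Jul 14, 2027.
The CODIS upload is done: Jul 14, 2027 + 8 days = Jul 22, 2027.
Both prerequisites met — amplification is run (Jul 9, 2027), the CODIS upload is done (Jul 22, 2027); the later is Jul 22, 2027.
The report is issued to the detective: Jul 22, 2027 + 11 days = Aug 2, 2027.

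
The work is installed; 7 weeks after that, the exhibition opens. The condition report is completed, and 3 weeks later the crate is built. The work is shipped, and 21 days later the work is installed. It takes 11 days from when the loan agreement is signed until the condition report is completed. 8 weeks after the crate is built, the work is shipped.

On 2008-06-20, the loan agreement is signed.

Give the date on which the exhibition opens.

2008-11-25

The loan agreement is signed: Jun 20, 2008.
The condition report is completed: Jun 20, 2008 + 11 days = Jul 1, 2008.
The crate is built: Jul 1, 2008 + 3 weeks = Jul 22, 2008.
The work is shipped: Jul 22, 2008 + 8 weeks = Sep 16, 2008.
The work is installed: Sep 16, 2008 + 21 days = Oct 7, 2008.
The exhibition opens: Oct 7, 2008 + 7 weeks = Nov 25, 2008.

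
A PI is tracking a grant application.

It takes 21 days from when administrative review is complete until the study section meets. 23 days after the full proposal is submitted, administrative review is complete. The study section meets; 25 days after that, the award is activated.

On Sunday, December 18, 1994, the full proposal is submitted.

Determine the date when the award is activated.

Saturday, February 25, 1995

The full proposal is submitted: Dec 18, 1994.
Administrative review is complete: Dec 18, 1994 + 23 days = Jan 10, 1995.
The study section meets: Jan 10, 1995 + 21 days = Jan 31, 1995.
The award is activated: Jan 31, 1995 + 25 days = Feb 25, 1995.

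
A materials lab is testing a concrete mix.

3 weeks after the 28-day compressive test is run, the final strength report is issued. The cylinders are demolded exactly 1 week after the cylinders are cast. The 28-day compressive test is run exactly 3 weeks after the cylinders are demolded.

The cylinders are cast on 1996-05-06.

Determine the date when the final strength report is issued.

1996-06-24

The cylinders are cast: May 6, 1996.
The cylinders are demolded: May 6, 1996 + 1 week = May 13, 1996.
The 28-day compressive test is run: May 13, 1996 + 3 weeks = Jun 3, 1996.
The final strength report is issued: Jun 3, 1996 + 3 weeks = Jun 24, 1996.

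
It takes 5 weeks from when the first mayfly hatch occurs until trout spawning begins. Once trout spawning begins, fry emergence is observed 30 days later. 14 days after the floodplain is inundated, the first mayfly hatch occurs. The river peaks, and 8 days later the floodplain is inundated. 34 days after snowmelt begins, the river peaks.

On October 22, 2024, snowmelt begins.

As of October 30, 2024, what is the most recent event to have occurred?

Snowmelt begins

Snowmelt begins: Oct 22, 2024.
The river peaks: Oct 22, 2024 + 34 days = Nov 25, 2024.
The floodplain is inundated: Nov 25, 2024 + 8 days = Dec 3, 2024.
The first mayfly hatch occurs: Dec 3, 2024 + 14 days = Dec 17, 2024.
Trout spawning begins: Dec 17, 2024 + 5 weeks = Jan 21, 2025.
Fry emergence is observed: Jan 21, 2025 + 30 days = Feb 20, 2025.
Oct 30, 2024 falls between when snowmelt begins (Oct 22, 2024) and when the river peaks (Nov 25, 2024).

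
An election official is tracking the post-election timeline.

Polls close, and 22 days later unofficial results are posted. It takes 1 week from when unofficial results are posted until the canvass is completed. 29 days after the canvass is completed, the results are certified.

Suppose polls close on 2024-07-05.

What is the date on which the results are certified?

Polls close: Jul 5, 2024.
Unofficial results are posted: Jul 5, 2024 + 22 days = Jul 27, 2024.
The canvass is completed: Jul 27, 2024 + 1 week = Aug 3, 2024.
The results are certified: Aug 3, 2024 + 29 days = Sep 1, 2024.

2024-09-01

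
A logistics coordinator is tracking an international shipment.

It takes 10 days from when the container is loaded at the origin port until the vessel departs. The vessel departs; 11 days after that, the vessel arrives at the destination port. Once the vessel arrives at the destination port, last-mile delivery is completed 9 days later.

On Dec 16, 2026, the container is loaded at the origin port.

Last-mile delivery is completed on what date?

Jan 15, 2027

The container is loaded at the origin port: Dec 16, 2026.
The vessel departs: Dec 16, 2026 + 10 days = Dec 26, 2026.
The vessel arrives at the destination port: Dec 26, 2026 + 11 days = Jan 6, 2027.
Last-mile delivery is completed: Jan 6, 2027 + 9 days = Jan 15, 2027.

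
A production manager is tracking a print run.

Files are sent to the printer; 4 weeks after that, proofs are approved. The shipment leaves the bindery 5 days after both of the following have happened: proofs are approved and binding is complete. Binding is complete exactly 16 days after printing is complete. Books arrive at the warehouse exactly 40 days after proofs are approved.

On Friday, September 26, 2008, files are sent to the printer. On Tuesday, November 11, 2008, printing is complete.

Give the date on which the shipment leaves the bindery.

Tuesday, December 2, 2008

Files are sent to the printer: Sep 26, 2008.
Proofs are approved: Sep 26, 2008 + 4 weeks = Oct 24, 2008.
Printing is complete: Nov 11, 2008.
Binding is complete: Nov 11, 2008 + 16 days = Nov 27, 2008.
Both prerequisites met — proofs are approved (Oct 24, 2008), binding is complete (Nov 27, 2008); the later is Nov 27, 2008.
The shipment leaves the bindery: Nov 27, 2008 + 5 days = Dec 2, 2008.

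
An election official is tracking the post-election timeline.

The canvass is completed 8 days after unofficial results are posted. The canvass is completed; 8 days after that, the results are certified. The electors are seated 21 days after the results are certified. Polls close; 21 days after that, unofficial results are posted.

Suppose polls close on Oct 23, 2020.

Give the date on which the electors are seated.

Polls close: Oct 23, 2020.
Unofficial results are posted: Oct 23, 2020 + 21 days = Nov 13, 2020.
The canvass is completed: Nov 13, 2020 + 8 days = Nov 21, 2020.
The results are certified: Nov 21, 2020 + 8 days = Nov 29, 2020.
The electors are seated: Nov 29, 2020 + 21 days = Dec 20, 2020.

Dec 20, 2020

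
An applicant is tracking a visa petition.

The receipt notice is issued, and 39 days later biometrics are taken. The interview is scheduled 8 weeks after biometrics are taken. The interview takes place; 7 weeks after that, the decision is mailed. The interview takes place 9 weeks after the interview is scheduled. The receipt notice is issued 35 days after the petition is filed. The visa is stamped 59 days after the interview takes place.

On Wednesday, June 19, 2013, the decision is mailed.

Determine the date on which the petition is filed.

The decision is mailed: Jun 19, 2013.
The interview takes place: Jun 19, 2013 − 7 weeks = May 1, 2013.
The interview is scheduled: May 1, 2013 − 9 weeks = Feb 27, 2013.
Biometrics are taken: Feb 27, 2013 − 8 weeks = Jan 2, 2013.
The receipt notice is issued: Jan 2, 2013 − 39 days = Nov 24, 2012.
The petition is filed: Nov 24, 2012 − 35 days = Oct 20, 2012.

Saturday, October 20, 2012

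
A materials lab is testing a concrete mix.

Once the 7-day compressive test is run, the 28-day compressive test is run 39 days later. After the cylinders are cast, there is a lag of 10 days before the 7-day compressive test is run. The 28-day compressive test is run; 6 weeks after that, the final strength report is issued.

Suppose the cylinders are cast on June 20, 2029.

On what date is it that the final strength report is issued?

September 19, 2029

The cylinders are cast: Jun 20, 2029.
The 7-day compressive test is run: Jun 20, 2029 + 10 days = Jun 30, 2029.
The 28-day compressive test is run: Jun 30, 2029 + 39 days = Aug 8, 2029.
The final strength report is issued: Aug 8, 2029 + 6 weeks = Sep 19, 2029.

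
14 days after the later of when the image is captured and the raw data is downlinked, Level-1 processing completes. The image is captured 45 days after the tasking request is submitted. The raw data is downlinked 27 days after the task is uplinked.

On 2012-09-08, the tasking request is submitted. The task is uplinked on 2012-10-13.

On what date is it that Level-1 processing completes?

2012-11-23

The tasking request is submitted: Sep 8, 2012.
The image is captured: Sep 8, 2012 + 45 days = Oct 23, 2012.
The task is uplinked: Oct 13, 2012.
The raw data is downlinked: Oct 13, 2012 + 27 days = Nov 9, 2012.
Both prerequisites met — the image is captured (Oct 23, 2012), the raw data is downlinked (Nov 9, 2012); the later is Nov 9, 2012.
Level-1 processing completes: Nov 9, 2012 + 14 days = Nov 23, 2012.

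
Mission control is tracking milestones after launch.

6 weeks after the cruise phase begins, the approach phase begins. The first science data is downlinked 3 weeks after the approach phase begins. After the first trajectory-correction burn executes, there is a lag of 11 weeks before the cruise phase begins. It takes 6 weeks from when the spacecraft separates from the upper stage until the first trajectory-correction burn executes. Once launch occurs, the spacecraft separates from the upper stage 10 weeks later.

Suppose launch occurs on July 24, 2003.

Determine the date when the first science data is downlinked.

Launch occurs: Jul 24, 2003.
The spacecraft separates from the upper stage: Jul 24, 2003 + 10 weeks = Oct 2, 2003.
The first trajectory-correction burn executes: Oct 2, 2003 + 6 weeks = Nov 13, 2003.
The cruise phase begins: Nov 13, 2003 + 11 weeks = Jan 29, 2004.
The approach phase begins: Jan 29, 2004 + 6 weeks = Mar 11, 2004.
The first science data is downlinked: Mar 11, 2004 + 3 weeks = Apr 1, 2004.

April 1, 2004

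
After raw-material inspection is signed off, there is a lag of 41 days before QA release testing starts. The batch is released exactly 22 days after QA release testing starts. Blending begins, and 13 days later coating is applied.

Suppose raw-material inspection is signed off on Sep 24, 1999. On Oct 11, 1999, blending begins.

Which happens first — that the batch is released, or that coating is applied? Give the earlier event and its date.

Raw-material inspection is signed off: Sep 24, 1999.
QA release testing starts: Sep 24, 1999 + 41 days = Nov 4, 1999.
The batch is released: Nov 4, 1999 + 22 days = Nov 26, 1999.
Blending begins: Oct 11, 1999.
Coating is applied: Oct 11, 1999 + 13 days = Oct 24, 1999.
Comparing: the batch is released on Nov 26, 1999 vs coating is applied on Oct 24, 1999. Earlier: coating is applied.

Coating is applied — Oct 24, 1999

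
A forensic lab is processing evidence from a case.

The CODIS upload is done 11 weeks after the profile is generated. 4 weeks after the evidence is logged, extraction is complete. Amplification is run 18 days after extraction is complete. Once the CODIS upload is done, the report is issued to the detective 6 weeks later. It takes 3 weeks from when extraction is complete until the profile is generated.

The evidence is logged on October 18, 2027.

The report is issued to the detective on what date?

The evidence is logged: Oct 18, 2027.
Extraction is complete: Oct 18, 2027 + 4 weeks = Nov 15, 2027.
The profile is generated: Nov 15, 2027 + 3 weeks = Dec 6, 2027.
The CODIS upload is done: Dec 6, 2027 + 11 weeks = Feb 21, 2028.
The report is issued to the detective: Feb 21, 2028 + 6 weeks = Apr 3, 2028.

April 3, 2028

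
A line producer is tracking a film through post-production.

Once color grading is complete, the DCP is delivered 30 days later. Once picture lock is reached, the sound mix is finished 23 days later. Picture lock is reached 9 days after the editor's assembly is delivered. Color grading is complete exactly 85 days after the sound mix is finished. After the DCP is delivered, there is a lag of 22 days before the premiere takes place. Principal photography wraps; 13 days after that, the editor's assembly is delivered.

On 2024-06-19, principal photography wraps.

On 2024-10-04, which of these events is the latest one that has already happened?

The sound mix is finished

Principal photography wraps: Jun 19, 2024.
The editor's assembly is delivered: Jun 19, 2024 + 13 days = Jul 2, 2024.
Picture lock is reached: Jul 2, 2024 + 9 days = Jul 11, 2024.
The sound mix is finished: Jul 11, 2024 + 23 days = Aug 3, 2024.
Color grading is complete: Aug 3, 2024 + 85 days = Oct 27, 2024.
The DCP is delivered: Oct 27, 2024 + 30 days = Nov 26, 2024.
The premiere takes place: Nov 26, 2024 + 22 days = Dec 18, 2024.
Oct 4, 2024 falls between when the sound mix is finished (Aug 3, 2024) and when color grading is complete (Oct 27, 2024).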